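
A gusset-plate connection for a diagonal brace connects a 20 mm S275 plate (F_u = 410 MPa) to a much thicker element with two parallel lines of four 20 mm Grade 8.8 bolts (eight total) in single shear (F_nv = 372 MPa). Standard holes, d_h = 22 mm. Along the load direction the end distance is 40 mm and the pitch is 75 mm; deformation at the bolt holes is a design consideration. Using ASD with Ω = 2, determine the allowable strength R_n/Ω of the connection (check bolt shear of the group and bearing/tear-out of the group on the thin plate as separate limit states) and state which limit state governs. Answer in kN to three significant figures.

Bolt shear: A_b = π·20²/4 = 314.2 mm²; R_n = 372 × 314.2 × 8 × 1 / 1000 = 934.9 kN → 934.9 / 2 = 467 kN.
Bearing (1.2 l_c t F_u ≤ 2.4 d t F_u): upper limit = 2.4·20·20·410 / 1000 = 393.6 kN.
  Edge l_c = 40 − 22/2 = 29 → r_n = 285.4 kN; interior l_c = 75 − 22 = 53 → r_n = 393.6 kN.
  R_n,bearing = 2·285.4 + 6·393.6 = 2932 kN → 2932 / 2 = 1470 kN.
Bolt shear governs: 467 kN.

467 kN (bolt shear governs)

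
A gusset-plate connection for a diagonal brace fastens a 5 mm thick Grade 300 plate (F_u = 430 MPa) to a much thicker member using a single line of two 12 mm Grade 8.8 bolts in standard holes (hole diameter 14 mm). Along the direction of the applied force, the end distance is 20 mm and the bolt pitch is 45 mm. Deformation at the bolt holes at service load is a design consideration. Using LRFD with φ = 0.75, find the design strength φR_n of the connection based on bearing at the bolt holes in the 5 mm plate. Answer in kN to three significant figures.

Per bolt r_n = 1.2 l_c t F_u ≤ 2.4 d t F_u; upper limit = 2.4 × 12 × 5 × 430 / 1000 = 61.92 kN.
Edge bolt: l_c = 20 − 14/2 = 13 mm → 1.2 × 13 × 5 × 430 / 1000 = 33.54 → r_n = 33.54 kN.
Interior bolts: l_c = 45 − 14 = 31 mm → 1.2 × 31 × 5 × 430 / 1000 = 79.98 → r_n = 61.92 kN.
R_n = 1 × 33.54 + 1 × 61.92 = 95.46 kN.
Design strength φR_n = 0.75 × 95.46 = 71.6 kN.

71.6 kN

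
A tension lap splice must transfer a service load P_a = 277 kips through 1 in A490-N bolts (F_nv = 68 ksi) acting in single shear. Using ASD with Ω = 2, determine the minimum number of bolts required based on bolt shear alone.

A_b = π·1²/4 = 0.7854 in².
Per-bolt allowable strength R_n/Ω = 68 × 0.7854 × 1 / 2 = 26.7 kips.
n ≥ 277 / 26.7 = 10.37 → use 11 bolts.

11 bolts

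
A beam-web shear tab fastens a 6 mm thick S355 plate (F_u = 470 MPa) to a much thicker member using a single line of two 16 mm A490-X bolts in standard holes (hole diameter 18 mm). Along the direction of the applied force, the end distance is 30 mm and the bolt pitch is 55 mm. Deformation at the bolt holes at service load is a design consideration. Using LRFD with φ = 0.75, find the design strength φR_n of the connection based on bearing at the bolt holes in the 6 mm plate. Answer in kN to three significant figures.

Per bolt r_n = 1.2 l_c t F_u ≤ 2.4 d t F_u; upper limit = 2.4 × 16 × 6 × 470 / 1000 = 108.3 kN.
Edge bolt: l_c = 30 − 18/2 = 21 mm → 1.2 × 21 × 6 × 470 / 1000 = 71.06 → r_n = 71.06 kN.
Interior bolts: l_c = 55 − 18 = 37 mm → 1.2 × 37 × 6 × 470 / 1000 = 125.2 → r_n = 108.3 kN.
R_n = 1 × 71.06 + 1 × 108.3 = 179.4 kN.
Design strength φR_n = 0.75 × 179.4 = 135 kN.

135 kN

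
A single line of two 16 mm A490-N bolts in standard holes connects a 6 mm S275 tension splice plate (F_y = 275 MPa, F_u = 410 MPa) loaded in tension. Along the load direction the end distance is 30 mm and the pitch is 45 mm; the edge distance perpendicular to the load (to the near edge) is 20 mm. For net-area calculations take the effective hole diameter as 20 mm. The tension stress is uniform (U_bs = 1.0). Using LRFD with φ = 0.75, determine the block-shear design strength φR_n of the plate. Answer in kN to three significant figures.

Shear plane L_v = 30 + 1·45 = 75 mm; A_gv = 75 × 6 = 450 mm².
A_nv = (75 − 1.5·20) × 6 = 270 mm².
A_nt = (20 − 0.5·20) × 6 = 60 mm².
0.6 F_u A_nv = 66.42 kN; 0.6 F_y A_gv = 74.25 kN → shear rupture governs the shear term.
R_n = 66.42 + 1.0 × 410 × 60 / 1000 = 91.02 kN.
Design strength φR_n = 0.75 × 91.02 = 68.3 kN.

68.3 kN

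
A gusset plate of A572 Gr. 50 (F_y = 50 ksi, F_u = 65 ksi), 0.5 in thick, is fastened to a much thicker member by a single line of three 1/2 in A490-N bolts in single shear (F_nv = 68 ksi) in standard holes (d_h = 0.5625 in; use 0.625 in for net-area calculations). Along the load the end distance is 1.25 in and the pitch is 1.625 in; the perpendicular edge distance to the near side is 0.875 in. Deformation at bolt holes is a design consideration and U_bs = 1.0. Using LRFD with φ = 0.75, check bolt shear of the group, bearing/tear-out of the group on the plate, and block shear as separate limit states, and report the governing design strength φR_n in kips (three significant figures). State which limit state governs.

Bolt shear: A_b = π·0.5²/4 = 0.1963 in²; R_n = 68 × 0.1963 × 3 × 1 = 40.06 kips → 0.75 × 40.06 = 30 kips.
Bearing: edge l_c = 0.9688, r_n = 37.78 kips; interior l_c = 1.062, r_n = 39 kips; R_n = 37.78 + 2·39 = 115.8 kips → 86.8 kips.
Block shear: A_gv = 2.25, A_nv = 1.469, A_nt = 0.2812 in²; R_n = min(0.6F_uA_nv, 0.6F_yA_gv) + U_bs·F_u·A_nt = 75.56 kips → 56.7 kips.
Bolt shear governs: 30 kips.

30 kips (bolt shear governs)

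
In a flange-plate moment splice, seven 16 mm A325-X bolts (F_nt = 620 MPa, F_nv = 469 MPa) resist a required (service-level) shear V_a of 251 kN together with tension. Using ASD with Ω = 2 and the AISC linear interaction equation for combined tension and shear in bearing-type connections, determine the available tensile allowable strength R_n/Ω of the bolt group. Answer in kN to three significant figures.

A_b = π·16²/4 = 201.1 mm²; f_rv = 251 × 1000 / (7 × 201.1) = 178.3 MPa.
F'_nt = 1.3 F_nt − (Ω F_nt / F_nv) f_rv = 1.3·620 − (2·620/469)·178.3 = 334.5 MPa, capped at F_nt → F'_nt = 334.5 MPa.
R_n = F'_nt · A_b · n = 334.5 × 201.1 × 7 / 1000 = 470.8 kN.
Allowable strength R_n/Ω = 470.8 / 2 = 235 kN.

235 kN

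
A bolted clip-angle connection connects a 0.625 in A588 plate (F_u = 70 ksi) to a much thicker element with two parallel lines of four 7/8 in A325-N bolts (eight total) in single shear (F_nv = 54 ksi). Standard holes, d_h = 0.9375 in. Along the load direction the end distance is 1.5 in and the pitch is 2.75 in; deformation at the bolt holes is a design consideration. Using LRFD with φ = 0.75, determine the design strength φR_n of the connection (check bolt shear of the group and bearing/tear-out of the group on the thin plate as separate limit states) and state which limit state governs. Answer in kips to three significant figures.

195 kips (bolt shear governs)

Bolt shear: A_b = π·0.875²/4 = 0.6013 in²; R_n = 54 × 0.6013 × 8 × 1 = 259.8 kips → 0.75 × 259.8 = 195 kips.
Bearing (1.2 l_c t F_u ≤ 2.4 d t F_u): upper limit = 2.4·0.875·0.625·70 = 91.88 kips.
  Edge l_c = 1.5 − 0.9375/2 = 1.031 → r_n = 54.14 kips; interior l_c = 2.75 − 0.9375 = 1.812 → r_n = 91.88 kips.
  R_n,bearing = 2·54.14 + 6·91.88 = 659.5 kips → 0.75 × 659.5 = 495 kips.
Bolt shear governs: 195 kips.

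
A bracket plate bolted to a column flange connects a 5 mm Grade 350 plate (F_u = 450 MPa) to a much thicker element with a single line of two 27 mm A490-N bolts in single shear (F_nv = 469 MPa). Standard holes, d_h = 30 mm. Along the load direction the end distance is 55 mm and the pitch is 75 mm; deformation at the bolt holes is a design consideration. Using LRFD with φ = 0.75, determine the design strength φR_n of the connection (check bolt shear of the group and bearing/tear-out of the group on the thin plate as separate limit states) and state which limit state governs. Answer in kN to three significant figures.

172 kN (bearing governs)

Bolt shear: A_b = π·27²/4 = 572.6 mm²; R_n = 469 × 572.6 × 2 × 1 / 1000 = 537.1 kN → 0.75 × 537.1 = 403 kN.
Bearing (1.2 l_c t F_u ≤ 2.4 d t F_u): upper limit = 2.4·27·5·450 / 1000 = 145.8 kN.
  Edge l_c = 55 − 30/2 = 40 → r_n = 108 kN; interior l_c = 75 − 30 = 45 → r_n = 121.5 kN.
  R_n,bearing = 1·108 + 1·121.5 = 229.5 kN → 0.75 × 229.5 = 172 kN.
Bearing governs: 172 kN.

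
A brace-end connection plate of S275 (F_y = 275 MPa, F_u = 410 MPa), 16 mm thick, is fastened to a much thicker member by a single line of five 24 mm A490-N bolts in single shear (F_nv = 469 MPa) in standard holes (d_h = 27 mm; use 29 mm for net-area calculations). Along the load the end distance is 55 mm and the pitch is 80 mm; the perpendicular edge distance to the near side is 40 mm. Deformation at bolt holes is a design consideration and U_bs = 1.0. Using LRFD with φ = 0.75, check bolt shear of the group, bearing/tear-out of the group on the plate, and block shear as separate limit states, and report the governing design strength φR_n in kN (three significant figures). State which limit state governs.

796 kN (bolt shear governs)

Bolt shear: A_b = π·24²/4 = 452.4 mm²; R_n = 469 × 452.4 × 5 × 1 / 1000 = 1061 kN → 0.75 × 1061 = 796 kN.
Bearing: edge l_c = 41.5, r_n = 326.7 kN; interior l_c = 53, r_n = 377.9 kN; R_n = 326.7 + 4·377.9 = 1838 kN → 1380 kN.
Block shear: A_gv = 6000, A_nv = 3912, A_nt = 408 mm²; R_n = min(0.6F_uA_nv, 0.6F_yA_gv) + U_bs·F_u·A_nt = 1130 kN → 847 kN.
Bolt shear governs: 796 kN.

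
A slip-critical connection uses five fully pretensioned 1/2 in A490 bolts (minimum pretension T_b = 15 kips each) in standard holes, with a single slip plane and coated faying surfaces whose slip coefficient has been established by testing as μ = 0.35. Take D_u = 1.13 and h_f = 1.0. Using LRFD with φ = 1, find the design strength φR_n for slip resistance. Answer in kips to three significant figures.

R_n = μ · D_u · h_f · T_b · n_s · n_b = 0.35 × 1.13 × 1.0 × 15 × 1 × 5 = 29.66 kips.
Design strength φR_n = 1 × 29.66 = 29.7 kips.

29.7 kips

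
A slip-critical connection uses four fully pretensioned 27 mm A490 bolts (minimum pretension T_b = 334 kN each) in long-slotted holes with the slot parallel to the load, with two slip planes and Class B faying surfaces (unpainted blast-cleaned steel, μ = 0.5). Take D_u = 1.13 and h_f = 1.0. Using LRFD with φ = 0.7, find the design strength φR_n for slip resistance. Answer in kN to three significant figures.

R_n = μ · D_u · h_f · T_b · n_s · n_b = 0.5 × 1.13 × 1.0 × 334 × 2 × 4 = 1510 kN.
Design strength φR_n = 0.7 × 1510 = 1060 kN.

1060 kN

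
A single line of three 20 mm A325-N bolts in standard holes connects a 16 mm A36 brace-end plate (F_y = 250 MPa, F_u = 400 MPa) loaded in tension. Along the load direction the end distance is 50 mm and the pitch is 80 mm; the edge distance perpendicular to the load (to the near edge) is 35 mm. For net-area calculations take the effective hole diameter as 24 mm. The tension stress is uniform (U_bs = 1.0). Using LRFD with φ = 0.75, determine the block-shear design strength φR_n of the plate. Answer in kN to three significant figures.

488 kN

Shear plane L_v = 50 + 2·80 = 210 mm; A_gv = 210 × 16 = 3360 mm².
A_nv = (210 − 2.5·24) × 16 = 2400 mm².
A_nt = (35 − 0.5·24) × 16 = 368 mm².
0.6 F_u A_nv = 576 kN; 0.6 F_y A_gv = 504 kN → shear yielding governs the shear term.
R_n = 504 + 1.0 × 400 × 368 / 1000 = 651.2 kN.
Design strength φR_n = 0.75 × 651.2 = 488 kN.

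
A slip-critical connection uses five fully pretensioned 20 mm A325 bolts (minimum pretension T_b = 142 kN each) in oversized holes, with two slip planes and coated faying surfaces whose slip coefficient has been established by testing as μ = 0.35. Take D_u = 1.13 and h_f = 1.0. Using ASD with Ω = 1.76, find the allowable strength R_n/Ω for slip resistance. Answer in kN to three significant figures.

R_n = μ · D_u · h_f · T_b · n_s · n_b = 0.35 × 1.13 × 1.0 × 142 × 2 × 5 = 561.6 kN.
Allowable strength R_n/Ω = 561.6 / 1.76 = 319 kN.

319 kN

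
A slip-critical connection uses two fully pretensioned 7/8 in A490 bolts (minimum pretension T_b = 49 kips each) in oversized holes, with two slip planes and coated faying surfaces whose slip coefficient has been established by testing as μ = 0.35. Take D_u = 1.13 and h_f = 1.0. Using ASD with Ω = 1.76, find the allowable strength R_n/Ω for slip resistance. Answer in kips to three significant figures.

R_n = μ · D_u · h_f · T_b · n_s · n_b = 0.35 × 1.13 × 1.0 × 49 × 2 × 2 = 77.52 kips.
Allowable strength R_n/Ω = 77.52 / 1.76 = 44 kips.

44 kips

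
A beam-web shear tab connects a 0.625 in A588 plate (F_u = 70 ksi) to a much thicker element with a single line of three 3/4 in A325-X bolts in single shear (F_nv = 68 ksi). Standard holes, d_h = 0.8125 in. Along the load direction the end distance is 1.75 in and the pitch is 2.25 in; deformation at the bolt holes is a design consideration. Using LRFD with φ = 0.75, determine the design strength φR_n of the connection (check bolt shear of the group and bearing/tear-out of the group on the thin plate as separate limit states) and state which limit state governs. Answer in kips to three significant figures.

Bolt shear: A_b = π·0.75²/4 = 0.4418 in²; R_n = 68 × 0.4418 × 3 × 1 = 90.12 kips → 0.75 × 90.12 = 67.6 kips.
Bearing (1.2 l_c t F_u ≤ 2.4 d t F_u): upper limit = 2.4·0.75·0.625·70 = 78.75 kips.
  Edge l_c = 1.75 − 0.8125/2 = 1.344 → r_n = 70.55 kips; interior l_c = 2.25 − 0.8125 = 1.438 → r_n = 75.47 kips.
  R_n,bearing = 1·70.55 + 2·75.47 = 221.5 kips → 0.75 × 221.5 = 166 kips.
Bolt shear governs: 67.6 kips.

67.6 kips (bolt shear governs)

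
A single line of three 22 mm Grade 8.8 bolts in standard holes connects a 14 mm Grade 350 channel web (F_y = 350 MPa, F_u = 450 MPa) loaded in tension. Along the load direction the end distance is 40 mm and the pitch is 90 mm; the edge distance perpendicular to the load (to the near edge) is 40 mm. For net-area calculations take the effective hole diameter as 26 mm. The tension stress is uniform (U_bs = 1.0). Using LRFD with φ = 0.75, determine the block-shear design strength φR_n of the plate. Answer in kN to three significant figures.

567 kN

Shear plane L_v = 40 + 2·90 = 220 mm; A_gv = 220 × 14 = 3080 mm².
A_nv = (220 − 2.5·26) × 14 = 2170 mm².
A_nt = (40 − 0.5·26) × 14 = 378 mm².
0.6 F_u A_nv = 585.9 kN; 0.6 F_y A_gv = 646.8 kN → shear rupture governs the shear term.
R_n = 585.9 + 1.0 × 450 × 378 / 1000 = 756 kN.
Design strength φR_n = 0.75 × 756 = 567 kN.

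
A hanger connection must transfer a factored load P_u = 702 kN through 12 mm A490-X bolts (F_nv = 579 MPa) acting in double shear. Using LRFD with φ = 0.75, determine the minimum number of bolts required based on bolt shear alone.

A_b = π·12²/4 = 113.1 mm².
Per-bolt design strength φR_n = 0.75 × 579 × 113.1 × 2 / 1000 = 98.23 kN.
n ≥ 702 / 98.23 = 7.147 → use 8 bolts.

8 bolts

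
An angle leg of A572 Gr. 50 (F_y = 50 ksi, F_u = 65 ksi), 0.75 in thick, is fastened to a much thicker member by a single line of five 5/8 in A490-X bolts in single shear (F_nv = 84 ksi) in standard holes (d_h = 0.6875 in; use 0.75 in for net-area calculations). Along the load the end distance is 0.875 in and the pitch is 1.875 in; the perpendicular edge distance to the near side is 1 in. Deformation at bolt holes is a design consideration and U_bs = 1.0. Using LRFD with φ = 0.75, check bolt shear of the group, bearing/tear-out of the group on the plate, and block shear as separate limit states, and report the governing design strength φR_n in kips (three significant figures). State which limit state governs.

96.6 kips (bolt shear governs)

Bolt shear: A_b = π·0.625²/4 = 0.3068 in²; R_n = 84 × 0.3068 × 5 × 1 = 128.9 kips → 0.75 × 128.9 = 96.6 kips.
Bearing: edge l_c = 0.5312, r_n = 31.08 kips; interior l_c = 1.188, r_n = 69.47 kips; R_n = 31.08 + 4·69.47 = 309 kips → 232 kips.
Block shear: A_gv = 6.281, A_nv = 3.75, A_nt = 0.4688 in²; R_n = min(0.6F_uA_nv, 0.6F_yA_gv) + U_bs·F_u·A_nt = 176.7 kips → 133 kips.
Bolt shear governs: 96.6 kips.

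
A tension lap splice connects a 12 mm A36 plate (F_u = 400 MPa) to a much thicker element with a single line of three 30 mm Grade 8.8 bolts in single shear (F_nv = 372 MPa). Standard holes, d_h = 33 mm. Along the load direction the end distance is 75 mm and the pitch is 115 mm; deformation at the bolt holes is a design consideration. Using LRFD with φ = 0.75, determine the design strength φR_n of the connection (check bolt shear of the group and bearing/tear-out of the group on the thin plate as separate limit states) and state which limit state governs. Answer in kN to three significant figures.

Bolt shear: A_b = π·30²/4 = 706.9 mm²; R_n = 372 × 706.9 × 3 × 1 / 1000 = 788.9 kN → 0.75 × 788.9 = 592 kN.
Bearing (1.2 l_c t F_u ≤ 2.4 d t F_u): upper limit = 2.4·30·12·400 / 1000 = 345.6 kN.
  Edge l_c = 75 − 33/2 = 58.5 → r_n = 337 kN; interior l_c = 115 − 33 = 82 → r_n = 345.6 kN.
  R_n,bearing = 1·337 + 2·345.6 = 1028 kN → 0.75 × 1028 = 771 kN.
Bolt shear governs: 592 kN.

592 kN (bolt shear governs)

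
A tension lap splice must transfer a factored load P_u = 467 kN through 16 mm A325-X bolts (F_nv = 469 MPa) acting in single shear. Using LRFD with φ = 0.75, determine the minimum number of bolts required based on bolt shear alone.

7 bolts

A_b = π·16²/4 = 201.1 mm².
Per-bolt design strength φR_n = 0.75 × 469 × 201.1 × 1 / 1000 = 70.72 kN.
n ≥ 467 / 70.72 = 6.603 → use 7 bolts.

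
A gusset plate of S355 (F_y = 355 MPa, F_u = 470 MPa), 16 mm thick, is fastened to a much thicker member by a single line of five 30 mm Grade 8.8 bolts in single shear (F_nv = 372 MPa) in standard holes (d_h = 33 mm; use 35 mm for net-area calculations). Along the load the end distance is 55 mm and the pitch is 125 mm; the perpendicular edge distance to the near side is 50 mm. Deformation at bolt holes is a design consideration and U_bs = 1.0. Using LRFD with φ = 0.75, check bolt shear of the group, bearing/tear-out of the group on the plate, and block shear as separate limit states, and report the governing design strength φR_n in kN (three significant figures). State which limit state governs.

Bolt shear: A_b = π·30²/4 = 706.9 mm²; R_n = 372 × 706.9 × 5 × 1 / 1000 = 1315 kN → 0.75 × 1315 = 986 kN.
Bearing: edge l_c = 38.5, r_n = 347.4 kN; interior l_c = 92, r_n = 541.4 kN; R_n = 347.4 + 4·541.4 = 2513 kN → 1880 kN.
Block shear: A_gv = 8880, A_nv = 6360, A_nt = 520 mm²; R_n = min(0.6F_uA_nv, 0.6F_yA_gv) + U_bs·F_u·A_nt = 2038 kN → 1530 kN.
Bolt shear governs: 986 kN.

986 kN (bolt shear governs)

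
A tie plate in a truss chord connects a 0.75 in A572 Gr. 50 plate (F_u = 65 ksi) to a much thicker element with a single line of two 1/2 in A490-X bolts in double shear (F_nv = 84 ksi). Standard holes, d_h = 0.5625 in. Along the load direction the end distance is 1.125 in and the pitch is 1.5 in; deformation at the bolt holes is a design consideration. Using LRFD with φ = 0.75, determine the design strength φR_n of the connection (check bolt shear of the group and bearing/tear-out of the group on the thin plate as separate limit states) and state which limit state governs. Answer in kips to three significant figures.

49.5 kips (bolt shear governs)

Bolt shear: A_b = π·0.5²/4 = 0.1963 in²; R_n = 84 × 0.1963 × 2 × 2 = 65.97 kips → 0.75 × 65.97 = 49.5 kips.
Bearing (1.2 l_c t F_u ≤ 2.4 d t F_u): upper limit = 2.4·0.5·0.75·65 = 58.5 kips.
  Edge l_c = 1.125 − 0.5625/2 = 0.8438 → r_n = 49.36 kips; interior l_c = 1.5 − 0.5625 = 0.9375 → r_n = 54.84 kips.
  R_n,bearing = 1·49.36 + 1·54.84 = 104.2 kips → 0.75 × 104.2 = 78.2 kips.
Bolt shear governs: 49.5 kips.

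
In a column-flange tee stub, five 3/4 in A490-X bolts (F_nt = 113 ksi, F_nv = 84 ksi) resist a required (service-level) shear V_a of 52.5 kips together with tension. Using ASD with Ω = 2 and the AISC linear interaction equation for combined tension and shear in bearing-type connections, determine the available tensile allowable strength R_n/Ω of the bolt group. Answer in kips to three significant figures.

91.6 kips

A_b = π·0.75²/4 = 0.4418 in²; f_rv = 52.5 / (5 × 0.4418) = 23.77 ksi.
F'_nt = 1.3 F_nt − (Ω F_nt / F_nv) f_rv = 1.3·113 − (2·113/84)·23.77 = 82.96 ksi, capped at F_nt → F'_nt = 82.96 ksi.
R_n = F'_nt · A_b · n = 82.96 × 0.4418 × 5 = 183.2 kips.
Allowable strength R_n/Ω = 183.2 / 2 = 91.6 kips.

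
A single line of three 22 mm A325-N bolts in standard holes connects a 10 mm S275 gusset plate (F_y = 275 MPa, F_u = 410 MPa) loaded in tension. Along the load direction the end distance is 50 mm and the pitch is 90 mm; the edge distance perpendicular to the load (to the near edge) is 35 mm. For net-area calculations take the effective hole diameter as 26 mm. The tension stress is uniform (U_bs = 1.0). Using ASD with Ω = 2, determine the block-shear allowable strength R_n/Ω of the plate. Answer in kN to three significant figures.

Shear plane L_v = 50 + 2·90 = 230 mm; A_gv = 230 × 10 = 2300 mm².
A_nv = (230 − 2.5·26) × 10 = 1650 mm².
A_nt = (35 − 0.5·26) × 10 = 220 mm².
0.6 F_u A_nv = 405.9 kN; 0.6 F_y A_gv = 379.5 kN → shear yielding governs the shear term.
R_n = 379.5 + 1.0 × 410 × 220 / 1000 = 469.7 kN.
Allowable strength R_n/Ω = 469.7 / 2 = 235 kN.

235 kN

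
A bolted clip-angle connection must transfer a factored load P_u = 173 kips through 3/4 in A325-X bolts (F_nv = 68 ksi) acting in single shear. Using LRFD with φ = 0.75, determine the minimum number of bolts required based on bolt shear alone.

8 bolts

A_b = π·0.75²/4 = 0.4418 in².
Per-bolt design strength φR_n = 0.75 × 68 × 0.4418 × 1 = 22.53 kips.
n ≥ 173 / 22.53 = 7.678 → use 8 bolts.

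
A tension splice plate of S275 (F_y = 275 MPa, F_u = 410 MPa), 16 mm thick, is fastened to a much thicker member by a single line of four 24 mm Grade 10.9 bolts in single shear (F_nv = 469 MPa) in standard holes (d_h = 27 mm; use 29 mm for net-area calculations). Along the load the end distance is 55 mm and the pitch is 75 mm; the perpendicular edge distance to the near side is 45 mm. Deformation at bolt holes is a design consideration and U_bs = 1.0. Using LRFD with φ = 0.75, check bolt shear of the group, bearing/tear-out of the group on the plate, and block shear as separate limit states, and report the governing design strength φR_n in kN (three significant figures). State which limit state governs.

Bolt shear: A_b = π·24²/4 = 452.4 mm²; R_n = 469 × 452.4 × 4 × 1 / 1000 = 848.7 kN → 0.75 × 848.7 = 637 kN.
Bearing: edge l_c = 41.5, r_n = 326.7 kN; interior l_c = 48, r_n = 377.9 kN; R_n = 326.7 + 3·377.9 = 1460 kN → 1100 kN.
Block shear: A_gv = 4480, A_nv = 2856, A_nt = 488 mm²; R_n = min(0.6F_uA_nv, 0.6F_yA_gv) + U_bs·F_u·A_nt = 902.7 kN → 677 kN.
Bolt shear governs: 637 kN.

637 kN (bolt shear governs)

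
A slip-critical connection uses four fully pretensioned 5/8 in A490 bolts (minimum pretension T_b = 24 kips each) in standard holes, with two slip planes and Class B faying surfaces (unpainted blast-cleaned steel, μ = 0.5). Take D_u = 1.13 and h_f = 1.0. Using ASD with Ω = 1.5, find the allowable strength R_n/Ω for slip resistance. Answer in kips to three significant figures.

72.3 kips

R_n = μ · D_u · h_f · T_b · n_s · n_b = 0.5 × 1.13 × 1.0 × 24 × 2 × 4 = 108.5 kips.
Allowable strength R_n/Ω = 108.5 / 1.5 = 72.3 kips.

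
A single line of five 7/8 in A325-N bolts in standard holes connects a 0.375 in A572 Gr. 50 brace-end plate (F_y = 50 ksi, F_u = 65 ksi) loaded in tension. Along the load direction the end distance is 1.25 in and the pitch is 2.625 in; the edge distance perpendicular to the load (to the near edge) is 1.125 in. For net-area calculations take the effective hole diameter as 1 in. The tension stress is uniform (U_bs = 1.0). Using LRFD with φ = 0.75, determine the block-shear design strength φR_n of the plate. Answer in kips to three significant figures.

Shear plane L_v = 1.25 + 4·2.625 = 11.75 in; A_gv = 11.75 × 0.375 = 4.406 in².
A_nv = (11.75 − 4.5·1) × 0.375 = 2.719 in².
A_nt = (1.125 − 0.5·1) × 0.375 = 0.2344 in².
0.6 F_u A_nv = 106 kips; 0.6 F_y A_gv = 132.2 kips → shear rupture governs the shear term.
R_n = 106 + 1.0 × 65 × 0.2344 = 121.3 kips.
Design strength φR_n = 0.75 × 121.3 = 90.9 kips.

90.9 kips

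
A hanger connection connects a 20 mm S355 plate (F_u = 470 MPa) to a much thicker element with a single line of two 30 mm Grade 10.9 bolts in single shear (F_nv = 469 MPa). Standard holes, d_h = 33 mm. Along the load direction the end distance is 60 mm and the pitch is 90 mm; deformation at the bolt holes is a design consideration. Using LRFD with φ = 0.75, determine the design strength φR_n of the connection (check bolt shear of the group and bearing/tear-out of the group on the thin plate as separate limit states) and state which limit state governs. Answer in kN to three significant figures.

Bolt shear: A_b = π·30²/4 = 706.9 mm²; R_n = 469 × 706.9 × 2 × 1 / 1000 = 663 kN → 0.75 × 663 = 497 kN.
Bearing (1.2 l_c t F_u ≤ 2.4 d t F_u): upper limit = 2.4·30·20·470 / 1000 = 676.8 kN.
  Edge l_c = 60 − 33/2 = 43.5 → r_n = 490.7 kN; interior l_c = 90 − 33 = 57 → r_n = 643 kN.
  R_n,bearing = 1·490.7 + 1·643 = 1134 kN → 0.75 × 1134 = 850 kN.
Bolt shear governs: 497 kN.

497 kN (bolt shear governs)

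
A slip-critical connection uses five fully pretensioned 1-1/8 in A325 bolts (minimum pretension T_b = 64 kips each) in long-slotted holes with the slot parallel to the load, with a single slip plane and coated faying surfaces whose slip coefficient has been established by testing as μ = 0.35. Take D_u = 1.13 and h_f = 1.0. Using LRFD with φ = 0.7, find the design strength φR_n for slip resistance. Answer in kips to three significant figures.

R_n = μ · D_u · h_f · T_b · n_s · n_b = 0.35 × 1.13 × 1.0 × 64 × 1 × 5 = 126.6 kips.
Design strength φR_n = 0.7 × 126.6 = 88.6 kips.

88.6 kips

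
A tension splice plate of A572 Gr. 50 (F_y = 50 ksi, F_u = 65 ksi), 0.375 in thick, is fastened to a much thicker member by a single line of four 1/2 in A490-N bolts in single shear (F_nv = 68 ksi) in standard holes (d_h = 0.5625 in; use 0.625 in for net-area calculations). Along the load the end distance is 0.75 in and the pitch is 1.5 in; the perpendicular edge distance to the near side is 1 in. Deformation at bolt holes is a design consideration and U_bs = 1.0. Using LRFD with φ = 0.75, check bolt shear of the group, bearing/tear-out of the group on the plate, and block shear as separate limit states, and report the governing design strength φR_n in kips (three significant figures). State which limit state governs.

Bolt shear: A_b = π·0.5²/4 = 0.1963 in²; R_n = 68 × 0.1963 × 4 × 1 = 53.41 kips → 0.75 × 53.41 = 40.1 kips.
Bearing: edge l_c = 0.4688, r_n = 13.71 kips; interior l_c = 0.9375, r_n = 27.42 kips; R_n = 13.71 + 3·27.42 = 95.98 kips → 72 kips.
Block shear: A_gv = 1.969, A_nv = 1.148, A_nt = 0.2578 in²; R_n = min(0.6F_uA_nv, 0.6F_yA_gv) + U_bs·F_u·A_nt = 61.55 kips → 46.2 kips.
Bolt shear governs: 40.1 kips.

40.1 kips (bolt shear governs)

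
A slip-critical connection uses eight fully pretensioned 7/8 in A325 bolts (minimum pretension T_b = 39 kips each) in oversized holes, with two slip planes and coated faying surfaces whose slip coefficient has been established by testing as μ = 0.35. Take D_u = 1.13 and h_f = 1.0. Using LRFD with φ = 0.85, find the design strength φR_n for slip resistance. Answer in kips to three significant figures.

R_n = μ · D_u · h_f · T_b · n_s · n_b = 0.35 × 1.13 × 1.0 × 39 × 2 × 8 = 246.8 kips.
Design strength φR_n = 0.85 × 246.8 = 210 kips.

210 kips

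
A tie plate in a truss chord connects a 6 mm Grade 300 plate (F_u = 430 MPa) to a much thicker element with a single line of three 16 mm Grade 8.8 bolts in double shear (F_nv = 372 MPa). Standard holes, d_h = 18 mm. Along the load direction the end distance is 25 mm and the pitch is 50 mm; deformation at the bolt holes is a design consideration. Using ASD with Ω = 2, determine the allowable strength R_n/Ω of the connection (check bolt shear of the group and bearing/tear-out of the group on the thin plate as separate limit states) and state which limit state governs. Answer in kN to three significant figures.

124 kN (bearing governs)

Bolt shear: A_b = π·16²/4 = 201.1 mm²; R_n = 372 × 201.1 × 3 × 2 / 1000 = 448.8 kN → 448.8 / 2 = 224 kN.
Bearing (1.2 l_c t F_u ≤ 2.4 d t F_u): upper limit = 2.4·16·6·430 / 1000 = 99.07 kN.
  Edge l_c = 25 − 18/2 = 16 → r_n = 49.54 kN; interior l_c = 50 − 18 = 32 → r_n = 99.07 kN.
  R_n,bearing = 1·49.54 + 2·99.07 = 247.7 kN → 247.7 / 2 = 124 kN.
Bearing governs: 124 kN.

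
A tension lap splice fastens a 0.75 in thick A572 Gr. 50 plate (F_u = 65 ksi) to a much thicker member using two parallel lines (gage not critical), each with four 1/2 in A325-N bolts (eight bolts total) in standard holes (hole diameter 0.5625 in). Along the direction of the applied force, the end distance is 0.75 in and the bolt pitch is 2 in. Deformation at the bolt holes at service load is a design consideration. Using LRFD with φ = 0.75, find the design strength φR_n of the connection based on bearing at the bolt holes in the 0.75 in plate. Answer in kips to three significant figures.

Per bolt r_n = 1.2 l_c t F_u ≤ 2.4 d t F_u; upper limit = 2.4 × 0.5 × 0.75 × 65 = 58.5 kips.
Edge bolt: l_c = 0.75 − 0.5625/2 = 0.4688 in → 1.2 × 0.4688 × 0.75 × 65 = 27.42 → r_n = 27.42 kips.
Interior bolts: l_c = 2 − 0.5625 = 1.438 in → 1.2 × 1.438 × 0.75 × 65 = 84.09 → r_n = 58.5 kips.
R_n = 2 × 27.42 + 6 × 58.5 = 405.8 kips.
Design strength φR_n = 0.75 × 405.8 = 304 kips.

304 kips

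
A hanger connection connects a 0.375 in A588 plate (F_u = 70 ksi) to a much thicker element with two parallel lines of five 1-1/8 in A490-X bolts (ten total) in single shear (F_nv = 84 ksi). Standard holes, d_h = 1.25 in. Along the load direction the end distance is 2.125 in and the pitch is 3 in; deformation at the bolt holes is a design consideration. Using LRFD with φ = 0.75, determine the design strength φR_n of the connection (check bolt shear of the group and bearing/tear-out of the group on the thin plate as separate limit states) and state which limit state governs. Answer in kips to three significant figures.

402 kips (bearing governs)

Bolt shear: A_b = π·1.125²/4 = 0.994 in²; R_n = 84 × 0.994 × 10 × 1 = 835 kips → 0.75 × 835 = 626 kips.
Bearing (1.2 l_c t F_u ≤ 2.4 d t F_u): upper limit = 2.4·1.125·0.375·70 = 70.88 kips.
  Edge l_c = 2.125 − 1.25/2 = 1.5 → r_n = 47.25 kips; interior l_c = 3 − 1.25 = 1.75 → r_n = 55.13 kips.
  R_n,bearing = 2·47.25 + 8·55.13 = 535.5 kips → 0.75 × 535.5 = 402 kips.
Bearing governs: 402 kips.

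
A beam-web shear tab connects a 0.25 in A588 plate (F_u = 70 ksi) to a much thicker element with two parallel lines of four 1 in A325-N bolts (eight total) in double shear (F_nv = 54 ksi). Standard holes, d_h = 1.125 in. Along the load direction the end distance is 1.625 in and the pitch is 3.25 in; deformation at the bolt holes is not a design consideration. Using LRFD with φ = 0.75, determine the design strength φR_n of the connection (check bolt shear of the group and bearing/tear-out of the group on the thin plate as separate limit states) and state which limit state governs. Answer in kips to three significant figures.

278 kips (bearing governs)

Bolt shear: A_b = π·1²/4 = 0.7854 in²; R_n = 54 × 0.7854 × 8 × 2 = 678.6 kips → 0.75 × 678.6 = 509 kips.
Bearing (1.5 l_c t F_u ≤ 3.0 d t F_u): upper limit = 3.0·1·0.25·70 = 52.5 kips.
  Edge l_c = 1.625 − 1.125/2 = 1.062 → r_n = 27.89 kips; interior l_c = 3.25 − 1.125 = 2.125 → r_n = 52.5 kips.
  R_n,bearing = 2·27.89 + 6·52.5 = 370.8 kips → 0.75 × 370.8 = 278 kips.
Bearing governs: 278 kips.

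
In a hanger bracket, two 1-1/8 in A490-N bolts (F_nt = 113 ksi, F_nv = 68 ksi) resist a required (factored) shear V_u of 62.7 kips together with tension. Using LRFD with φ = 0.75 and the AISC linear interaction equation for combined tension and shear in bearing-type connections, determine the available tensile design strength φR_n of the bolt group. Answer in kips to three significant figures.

115 kips

A_b = π·1.125²/4 = 0.994 in²; f_rv = 62.7 / (2 × 0.994) = 31.54 ksi.
F'_nt = 1.3 F_nt − (F_nt / φF_nv) f_rv = 1.3·113 − (113/(0.75·68))·31.54 = 77.02 ksi, capped at F_nt → F'_nt = 77.02 ksi.
R_n = F'_nt · A_b · n = 77.02 × 0.994 × 2 = 153.1 kips.
Design strength φR_n = 0.75 × 153.1 = 115 kips.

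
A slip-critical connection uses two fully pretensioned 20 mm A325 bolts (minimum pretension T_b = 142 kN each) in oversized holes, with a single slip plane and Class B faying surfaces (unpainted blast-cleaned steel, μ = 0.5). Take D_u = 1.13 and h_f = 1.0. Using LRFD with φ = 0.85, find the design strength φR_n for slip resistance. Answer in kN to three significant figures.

R_n = μ · D_u · h_f · T_b · n_s · n_b = 0.5 × 1.13 × 1.0 × 142 × 1 × 2 = 160.5 kN.
Design strength φR_n = 0.85 × 160.5 = 136 kN.

136 kN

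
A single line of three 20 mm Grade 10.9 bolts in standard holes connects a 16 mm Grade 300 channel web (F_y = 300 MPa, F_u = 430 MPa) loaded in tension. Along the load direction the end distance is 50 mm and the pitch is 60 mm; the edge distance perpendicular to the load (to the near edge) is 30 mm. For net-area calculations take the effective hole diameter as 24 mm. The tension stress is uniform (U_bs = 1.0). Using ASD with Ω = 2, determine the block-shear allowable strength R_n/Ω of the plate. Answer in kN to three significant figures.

289 kN

Shear plane L_v = 50 + 2·60 = 170 mm; A_gv = 170 × 16 = 2720 mm².
A_nv = (170 − 2.5·24) × 16 = 1760 mm².
A_nt = (30 − 0.5·24) × 16 = 288 mm².
0.6 F_u A_nv = 454.1 kN; 0.6 F_y A_gv = 489.6 kN → shear rupture governs the shear term.
R_n = 454.1 + 1.0 × 430 × 288 / 1000 = 577.9 kN.
Allowable strength R_n/Ω = 577.9 / 2 = 289 kN.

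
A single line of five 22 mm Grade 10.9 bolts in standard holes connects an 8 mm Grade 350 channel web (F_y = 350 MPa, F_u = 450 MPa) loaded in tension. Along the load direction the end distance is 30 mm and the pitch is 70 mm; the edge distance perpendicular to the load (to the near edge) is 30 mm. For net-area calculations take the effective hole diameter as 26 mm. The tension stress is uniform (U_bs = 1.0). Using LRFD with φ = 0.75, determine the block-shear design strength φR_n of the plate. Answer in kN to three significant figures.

359 kN

Shear plane L_v = 30 + 4·70 = 310 mm; A_gv = 310 × 8 = 2480 mm².
A_nv = (310 − 4.5·26) × 8 = 1544 mm².
A_nt = (30 − 0.5·26) × 8 = 136 mm².
0.6 F_u A_nv = 416.9 kN; 0.6 F_y A_gv = 520.8 kN → shear rupture governs the shear term.
R_n = 416.9 + 1.0 × 450 × 136 / 1000 = 478.1 kN.
Design strength φR_n = 0.75 × 478.1 = 359 kN.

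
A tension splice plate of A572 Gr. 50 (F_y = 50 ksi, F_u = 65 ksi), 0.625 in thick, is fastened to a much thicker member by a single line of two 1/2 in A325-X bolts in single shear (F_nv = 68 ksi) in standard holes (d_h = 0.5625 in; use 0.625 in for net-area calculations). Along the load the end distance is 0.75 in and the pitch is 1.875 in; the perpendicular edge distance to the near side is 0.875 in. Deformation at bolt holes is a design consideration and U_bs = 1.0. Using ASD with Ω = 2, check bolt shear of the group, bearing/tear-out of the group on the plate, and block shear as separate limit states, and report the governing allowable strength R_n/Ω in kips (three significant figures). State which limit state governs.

Bolt shear: A_b = π·0.5²/4 = 0.1963 in²; R_n = 68 × 0.1963 × 2 × 1 = 26.7 kips → 26.7 / 2 = 13.4 kips.
Bearing: edge l_c = 0.4688, r_n = 22.85 kips; interior l_c = 1.312, r_n = 48.75 kips; R_n = 22.85 + 1·48.75 = 71.6 kips → 35.8 kips.
Block shear: A_gv = 1.641, A_nv = 1.055, A_nt = 0.3516 in²; R_n = min(0.6F_uA_nv, 0.6F_yA_gv) + U_bs·F_u·A_nt = 63.98 kips → 32 kips.
Bolt shear governs: 13.4 kips.

13.4 kips (bolt shear governs)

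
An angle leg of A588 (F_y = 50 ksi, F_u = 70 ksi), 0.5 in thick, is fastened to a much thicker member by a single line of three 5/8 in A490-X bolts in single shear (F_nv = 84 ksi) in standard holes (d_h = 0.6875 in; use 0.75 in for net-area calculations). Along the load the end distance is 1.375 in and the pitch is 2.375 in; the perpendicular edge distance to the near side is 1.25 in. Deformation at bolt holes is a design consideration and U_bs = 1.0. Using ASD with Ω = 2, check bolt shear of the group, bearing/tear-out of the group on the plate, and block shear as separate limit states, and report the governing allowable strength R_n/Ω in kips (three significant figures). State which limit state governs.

Bolt shear: A_b = π·0.625²/4 = 0.3068 in²; R_n = 84 × 0.3068 × 3 × 1 = 77.31 kips → 77.31 / 2 = 38.7 kips.
Bearing: edge l_c = 1.031, r_n = 43.31 kips; interior l_c = 1.688, r_n = 52.5 kips; R_n = 43.31 + 2·52.5 = 148.3 kips → 74.2 kips.
Block shear: A_gv = 3.062, A_nv = 2.125, A_nt = 0.4375 in²; R_n = min(0.6F_uA_nv, 0.6F_yA_gv) + U_bs·F_u·A_nt = 119.9 kips → 59.9 kips.
Bolt shear governs: 38.7 kips.

38.7 kips (bolt shear governs)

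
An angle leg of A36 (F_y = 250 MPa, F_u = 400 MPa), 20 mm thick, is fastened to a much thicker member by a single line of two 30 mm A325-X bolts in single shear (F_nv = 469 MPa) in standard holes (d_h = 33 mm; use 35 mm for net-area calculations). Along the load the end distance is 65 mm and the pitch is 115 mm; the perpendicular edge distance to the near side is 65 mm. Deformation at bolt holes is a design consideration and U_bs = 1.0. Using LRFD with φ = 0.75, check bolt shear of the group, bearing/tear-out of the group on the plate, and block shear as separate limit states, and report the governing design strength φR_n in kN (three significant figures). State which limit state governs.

497 kN (bolt shear governs)

Bolt shear: A_b = π·30²/4 = 706.9 mm²; R_n = 469 × 706.9 × 2 × 1 / 1000 = 663 kN → 0.75 × 663 = 497 kN.
Bearing: edge l_c = 48.5, r_n = 465.6 kN; interior l_c = 82, r_n = 576 kN; R_n = 465.6 + 1·576 = 1042 kN → 781 kN.
Block shear: A_gv = 3600, A_nv = 2550, A_nt = 950 mm²; R_n = min(0.6F_uA_nv, 0.6F_yA_gv) + U_bs·F_u·A_nt = 920 kN → 690 kN.
Bolt shear governs: 497 kN.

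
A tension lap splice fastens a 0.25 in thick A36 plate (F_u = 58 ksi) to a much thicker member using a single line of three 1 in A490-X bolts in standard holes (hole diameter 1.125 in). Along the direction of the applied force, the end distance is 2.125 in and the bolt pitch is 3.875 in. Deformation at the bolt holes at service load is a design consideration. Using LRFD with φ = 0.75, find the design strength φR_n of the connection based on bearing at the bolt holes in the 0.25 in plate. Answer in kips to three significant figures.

72.6 kips

Per bolt r_n = 1.2 l_c t F_u ≤ 2.4 d t F_u; upper limit = 2.4 × 1 × 0.25 × 58 = 34.8 kips.
Edge bolt: l_c = 2.125 − 1.125/2 = 1.562 in → 1.2 × 1.562 × 0.25 × 58 = 27.19 → r_n = 27.19 kips.
Interior bolts: l_c = 3.875 − 1.125 = 2.75 in → 1.2 × 2.75 × 0.25 × 58 = 47.85 → r_n = 34.8 kips.
R_n = 1 × 27.19 + 2 × 34.8 = 96.79 kips.
Design strength φR_n = 0.75 × 96.79 = 72.6 kips.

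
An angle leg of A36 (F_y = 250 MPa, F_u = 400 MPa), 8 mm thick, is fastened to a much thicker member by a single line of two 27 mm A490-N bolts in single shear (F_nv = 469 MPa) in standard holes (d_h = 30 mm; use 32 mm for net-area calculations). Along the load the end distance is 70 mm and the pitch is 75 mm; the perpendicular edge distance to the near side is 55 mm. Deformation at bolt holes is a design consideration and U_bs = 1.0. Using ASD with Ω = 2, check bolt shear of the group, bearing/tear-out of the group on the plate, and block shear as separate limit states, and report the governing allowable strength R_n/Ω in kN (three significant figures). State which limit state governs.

149 kN (block shear governs)

Bolt shear: A_b = π·27²/4 = 572.6 mm²; R_n = 469 × 572.6 × 2 × 1 / 1000 = 537.1 kN → 537.1 / 2 = 269 kN.
Bearing: edge l_c = 55, r_n = 207.4 kN; interior l_c = 45, r_n = 172.8 kN; R_n = 207.4 + 1·172.8 = 380.2 kN → 190 kN.
Block shear: A_gv = 1160, A_nv = 776, A_nt = 312 mm²; R_n = min(0.6F_uA_nv, 0.6F_yA_gv) + U_bs·F_u·A_nt = 298.8 kN → 149 kN.
Block shear governs: 149 kN.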